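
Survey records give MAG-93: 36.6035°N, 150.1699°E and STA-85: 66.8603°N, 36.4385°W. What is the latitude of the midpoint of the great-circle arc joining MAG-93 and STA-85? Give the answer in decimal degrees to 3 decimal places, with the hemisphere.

Bx = cos φ₂ cos Δλ = -0.390363,  By = cos φ₂ sin Δλ = 0.045225
φₘ = atan2(sin φ₁ + sin φ₂, √((cos φ₁ + Bx)² + By²)) = 74.69270°
λₘ = λ₁ + atan2(By, cos φ₁ + Bx) = 156.42779°

74.693°N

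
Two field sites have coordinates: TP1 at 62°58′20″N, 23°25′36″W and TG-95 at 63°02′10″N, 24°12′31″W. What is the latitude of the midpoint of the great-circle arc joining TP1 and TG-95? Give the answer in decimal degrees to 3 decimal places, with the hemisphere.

63.005°N

TP1: φ = +62.97222°, λ = -23.42667°
TG-95: φ = +63.03611°, λ = -24.20861°
Bx = cos φ₂ cos Δλ = 0.453387,  By = cos φ₂ sin Δλ = -0.006188
φₘ = atan2(sin φ₁ + sin φ₂, √((cos φ₁ + Bx)² + By²)) = 63.00471°
λₘ = λ₁ + atan2(By, cos φ₁ + Bx) = -23.81721°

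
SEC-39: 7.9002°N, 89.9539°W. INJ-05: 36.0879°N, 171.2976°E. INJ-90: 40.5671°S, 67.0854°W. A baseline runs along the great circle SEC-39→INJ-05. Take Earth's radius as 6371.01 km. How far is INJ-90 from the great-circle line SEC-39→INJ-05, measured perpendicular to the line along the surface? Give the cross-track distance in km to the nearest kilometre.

2723 km

δ₁₃ = central angle SEC-39→INJ-90 = 0.922404 rad  (haversine)
θ₁₃ = bearing SEC-39→INJ-90 = 158.261°,  θ₁₂ = bearing SEC-39→INJ-05 = 306.929°
dₓₜ = R·arcsin(sin δ₁₃ · sin(θ₁₃ − θ₁₂)) = 6371.01·arcsin(0.79706·sin(-148.668°)) = -2722.675 km
|dₓₜ| = 2722.675 km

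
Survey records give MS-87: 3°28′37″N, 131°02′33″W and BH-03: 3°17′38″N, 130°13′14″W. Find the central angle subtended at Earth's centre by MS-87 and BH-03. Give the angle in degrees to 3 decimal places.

MS-87: φ = +3.47694°, λ = -131.04250°
BH-03: φ = +3.29389°, λ = -130.22056°
Δφ = -0.1831°,  Δλ = 0.8219°
a = sin²(Δφ/2) + cos φ₁ cos φ₂ sin²(Δλ/2) = 0.000054
c = 2·arcsin(√a) = 0.014673 rad = 0.8407°

0.841°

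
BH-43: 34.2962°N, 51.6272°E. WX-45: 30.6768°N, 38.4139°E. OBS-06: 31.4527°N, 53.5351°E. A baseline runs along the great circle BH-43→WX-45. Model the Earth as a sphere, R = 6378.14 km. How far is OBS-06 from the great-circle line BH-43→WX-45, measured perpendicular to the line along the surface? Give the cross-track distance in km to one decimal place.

350.0 km

δ₁₃ = central angle BH-43→OBS-06 = 0.056963 rad  (haversine)
θ₁₃ = bearing BH-43→OBS-06 = 150.075°,  θ₁₂ = bearing BH-43→WX-45 = 255.648°
dₓₜ = R·arcsin(sin δ₁₃ · sin(θ₁₃ − θ₁₂)) = 6378.14·arcsin(0.05693·sin(-105.573°)) = -349.963 km
|dₓₜ| = 349.963 km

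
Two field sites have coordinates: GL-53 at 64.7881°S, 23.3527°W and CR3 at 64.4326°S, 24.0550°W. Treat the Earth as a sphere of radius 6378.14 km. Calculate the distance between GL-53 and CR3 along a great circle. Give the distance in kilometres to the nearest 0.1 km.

51.9 km

Δφ = 0.3555°,  Δλ = -0.7023°
a = sin²(Δφ/2) + cos φ₁ cos φ₂ sin²(Δλ/2) = 0.000017
c = 2·arcsin(√a) = 0.008131 rad = 0.4659°
d = R·c = 6378.14 × 0.008131 = 51.9 km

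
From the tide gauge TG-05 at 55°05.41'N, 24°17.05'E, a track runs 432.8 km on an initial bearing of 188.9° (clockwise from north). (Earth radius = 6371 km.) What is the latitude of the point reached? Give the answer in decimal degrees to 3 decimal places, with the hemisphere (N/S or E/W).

TG-05: φ = +55.09017°, λ = +24.28417°
δ = d/R = 432.8/6371 = 0.067933 rad
φ₂ = arcsin(sin φ₁ cos δ + cos φ₁ sin δ cos θ)
   = arcsin(0.82005·0.99769 + 0.57229·0.06788·-0.98796) = 51.24069°
λ₂ = λ₁ + atan2(sin θ sin δ cos φ₁, cos δ − sin φ₁ sin φ₂) = 23.32300°

51.241°N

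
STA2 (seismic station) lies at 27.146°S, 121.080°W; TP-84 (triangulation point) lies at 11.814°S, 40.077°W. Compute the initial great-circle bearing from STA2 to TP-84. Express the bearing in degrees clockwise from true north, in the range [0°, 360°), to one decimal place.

Δλ = 81.0030°
y = sin Δλ · cos φ₂ = 0.966775
x = cos φ₁ sin φ₂ − sin φ₁ cos φ₂ cos Δλ = -0.112343
θ = atan2(y, x) = 96.6283° → 96.6283° (mod 360°)

96.6°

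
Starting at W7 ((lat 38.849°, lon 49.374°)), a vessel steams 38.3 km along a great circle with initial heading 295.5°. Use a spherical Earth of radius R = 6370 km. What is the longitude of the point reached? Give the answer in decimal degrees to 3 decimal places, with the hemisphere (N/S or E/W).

48.974°E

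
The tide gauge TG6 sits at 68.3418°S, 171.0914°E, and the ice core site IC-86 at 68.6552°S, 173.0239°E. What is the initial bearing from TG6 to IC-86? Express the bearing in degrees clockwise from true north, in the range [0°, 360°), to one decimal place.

Δλ = 1.9325°
y = sin Δλ · cos φ₂ = 0.012274
x = cos φ₁ sin φ₂ − sin φ₁ cos φ₂ cos Δλ = -0.005662
θ = atan2(y, x) = 114.7645° → 114.7645° (mod 360°)

114.8°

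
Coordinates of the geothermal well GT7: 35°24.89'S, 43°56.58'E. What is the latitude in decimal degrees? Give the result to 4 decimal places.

35.4148°S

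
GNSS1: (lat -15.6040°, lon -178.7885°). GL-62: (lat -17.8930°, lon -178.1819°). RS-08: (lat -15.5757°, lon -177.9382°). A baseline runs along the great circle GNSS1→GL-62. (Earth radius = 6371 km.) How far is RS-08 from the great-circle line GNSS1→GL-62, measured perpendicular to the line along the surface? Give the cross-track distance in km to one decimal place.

δ₁₃ = central angle GNSS1→RS-08 = 0.014303 rad  (haversine)
θ₁₃ = bearing GNSS1→RS-08 = 88.135°,  θ₁₂ = bearing GNSS1→GL-62 = 165.847°
dₓₜ = R·arcsin(sin δ₁₃ · sin(θ₁₃ − θ₁₂)) = 6371·arcsin(0.01430·sin(-77.712°)) = -89.037 km
|dₓₜ| = 89.037 km

89.0 km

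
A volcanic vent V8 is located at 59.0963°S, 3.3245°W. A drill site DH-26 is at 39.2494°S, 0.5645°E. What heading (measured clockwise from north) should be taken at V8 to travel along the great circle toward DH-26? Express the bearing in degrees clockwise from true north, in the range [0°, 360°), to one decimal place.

Δλ = 3.8890°
y = sin Δλ · cos φ₂ = 0.052523
x = cos φ₁ sin φ₂ − sin φ₁ cos φ₂ cos Δλ = 0.337978
θ = atan2(y, x) = 8.8333° → 8.8333° (mod 360°)

8.8°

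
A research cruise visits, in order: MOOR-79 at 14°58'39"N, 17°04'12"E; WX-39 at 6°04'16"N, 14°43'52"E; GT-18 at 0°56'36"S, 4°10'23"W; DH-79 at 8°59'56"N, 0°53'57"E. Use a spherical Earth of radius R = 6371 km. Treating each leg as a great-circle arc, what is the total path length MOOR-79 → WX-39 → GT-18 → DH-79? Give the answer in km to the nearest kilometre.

MOOR-79: φ = +14.97750°, λ = +17.07000°
WX-39: φ = +6.07111°, λ = +14.73111°
GT-18: φ = -0.94333°, λ = -4.17306°
DH-79: φ = +8.99889°, λ = +0.89917°
MOOR-79→WX-39: c = 0.160532 rad, d = 1022.75 km
WX-39→GT-18: c = 0.351414 rad, d = 2238.86 km
GT-18→DH-79: c = 0.194652 rad, d = 1240.12 km
Total = 1022.75 + 2238.86 + 1240.12 = 4501.73 km

4502 km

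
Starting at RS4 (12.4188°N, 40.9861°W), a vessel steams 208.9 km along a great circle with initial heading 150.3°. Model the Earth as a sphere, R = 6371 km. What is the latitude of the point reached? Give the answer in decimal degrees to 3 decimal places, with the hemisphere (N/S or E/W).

10.785°N

δ = d/R = 208.9/6371 = 0.032789 rad
φ₂ = arcsin(sin φ₁ cos δ + cos φ₁ sin δ cos θ)
   = arcsin(0.21506·0.99946 + 0.97660·0.03278·-0.86863) = 10.78533°
λ₂ = λ₁ + atan2(sin θ sin δ cos φ₁, cos δ − sin φ₁ sin φ₂) = -40.03868°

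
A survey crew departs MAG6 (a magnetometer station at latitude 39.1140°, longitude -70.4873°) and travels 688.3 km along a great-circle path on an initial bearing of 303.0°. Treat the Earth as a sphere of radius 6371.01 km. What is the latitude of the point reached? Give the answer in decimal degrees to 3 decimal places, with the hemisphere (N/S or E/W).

δ = d/R = 688.3/6371.01 = 0.108036 rad
φ₂ = arcsin(sin φ₁ cos δ + cos φ₁ sin δ cos θ)
   = arcsin(0.63087·0.99417 + 0.77589·0.10783·0.54464) = 42.27987°
λ₂ = λ₁ + atan2(sin θ sin δ cos φ₁, cos δ − sin φ₁ sin φ₂) = -77.50786°

42.280°N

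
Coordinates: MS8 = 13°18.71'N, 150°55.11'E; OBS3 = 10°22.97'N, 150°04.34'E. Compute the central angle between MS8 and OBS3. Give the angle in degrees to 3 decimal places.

3.044°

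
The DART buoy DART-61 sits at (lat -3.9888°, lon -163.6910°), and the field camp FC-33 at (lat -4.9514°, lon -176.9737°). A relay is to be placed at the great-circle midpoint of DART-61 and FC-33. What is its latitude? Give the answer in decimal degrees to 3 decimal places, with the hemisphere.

Bx = cos φ₂ cos Δλ = 0.969616,  By = cos φ₂ sin Δλ = -0.228898
φₘ = atan2(sin φ₁ + sin φ₂, √((cos φ₁ + Bx)² + By²)) = -4.50018°
λₘ = λ₁ + atan2(By, cos φ₁ + Bx) = -170.32797°

4.500°S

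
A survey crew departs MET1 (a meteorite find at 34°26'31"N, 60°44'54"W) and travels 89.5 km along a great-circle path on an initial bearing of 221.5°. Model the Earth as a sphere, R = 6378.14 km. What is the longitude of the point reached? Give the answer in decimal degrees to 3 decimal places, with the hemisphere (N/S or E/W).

61.390°W

MET1: φ = +34.44194°, λ = -60.74833°
δ = d/R = 89.5/6378.14 = 0.014032 rad
φ₂ = arcsin(sin φ₁ cos δ + cos φ₁ sin δ cos θ)
   = arcsin(0.56557·0.99990 + 0.82470·0.01403·-0.74896) = 33.83811°
λ₂ = λ₁ + atan2(sin θ sin δ cos φ₁, cos δ − sin φ₁ sin φ₂) = -61.38971°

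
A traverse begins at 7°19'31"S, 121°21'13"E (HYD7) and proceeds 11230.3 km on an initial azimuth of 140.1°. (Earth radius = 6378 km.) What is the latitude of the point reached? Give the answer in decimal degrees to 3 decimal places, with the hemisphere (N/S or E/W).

46.314°S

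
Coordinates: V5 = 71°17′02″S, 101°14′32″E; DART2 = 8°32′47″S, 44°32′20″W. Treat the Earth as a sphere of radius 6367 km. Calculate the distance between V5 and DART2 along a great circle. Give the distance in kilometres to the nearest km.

V5: φ = -71.28389°, λ = +101.24222°
DART2: φ = -8.54639°, λ = -44.53889°
Δφ = 62.7375°,  Δλ = -145.7811°
a = sin²(Δφ/2) + cos φ₁ cos φ₂ sin²(Δλ/2) = 0.560818
c = 2·arcsin(√a) = 1.692734 rad = 96.9865°
d = R·c = 6367 × 1.692734 = 10777.6 km

10778 km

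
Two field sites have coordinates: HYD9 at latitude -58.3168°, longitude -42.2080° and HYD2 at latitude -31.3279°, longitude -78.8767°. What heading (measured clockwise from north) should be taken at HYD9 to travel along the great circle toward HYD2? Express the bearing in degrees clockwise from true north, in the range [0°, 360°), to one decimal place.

Δλ = -36.6687°
y = sin Δλ · cos φ₂ = -0.510121
x = cos φ₁ sin φ₂ − sin φ₁ cos φ₂ cos Δλ = 0.309966
θ = atan2(y, x) = -58.7158° → 301.2842° (mod 360°)

301.3°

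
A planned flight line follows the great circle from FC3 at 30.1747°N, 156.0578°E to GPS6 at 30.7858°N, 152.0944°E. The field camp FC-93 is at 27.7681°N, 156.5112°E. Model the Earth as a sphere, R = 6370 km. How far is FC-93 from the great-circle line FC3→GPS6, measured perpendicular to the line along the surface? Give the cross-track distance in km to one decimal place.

δ₁₃ = central angle FC3→FC-93 = 0.042570 rad  (haversine)
θ₁₃ = bearing FC3→FC-93 = 170.530°,  θ₁₂ = bearing FC3→GPS6 = 281.145°
dₓₜ = R·arcsin(sin δ₁₃ · sin(θ₁₃ − θ₁₂)) = 6370·arcsin(0.04256·sin(-110.615°)) = -253.795 km
|dₓₜ| = 253.795 km

253.8 km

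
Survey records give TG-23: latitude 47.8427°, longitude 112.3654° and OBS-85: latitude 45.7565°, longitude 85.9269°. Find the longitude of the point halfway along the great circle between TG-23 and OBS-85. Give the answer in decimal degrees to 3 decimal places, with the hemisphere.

98.885°E

Bx = cos φ₂ cos Δλ = 0.624738,  By = cos φ₂ sin Δλ = -0.310646
φₘ = atan2(sin φ₁ + sin φ₂, √((cos φ₁ + Bx)² + By²)) = 47.56639°
λₘ = λ₁ + atan2(By, cos φ₁ + Bx) = 98.88520°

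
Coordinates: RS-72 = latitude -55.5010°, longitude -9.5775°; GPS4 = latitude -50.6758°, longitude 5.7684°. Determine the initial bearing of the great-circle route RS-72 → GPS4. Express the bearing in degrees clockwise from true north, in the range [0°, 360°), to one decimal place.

68.7°

Δλ = 15.3459°
y = sin Δλ · cos φ₂ = 0.167708
x = cos φ₁ sin φ₂ − sin φ₁ cos φ₂ cos Δλ = 0.065495
θ = atan2(y, x) = 68.6678° → 68.6678° (mod 360°)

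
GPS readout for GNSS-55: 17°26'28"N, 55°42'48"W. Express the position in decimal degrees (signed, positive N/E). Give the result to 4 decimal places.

lat: 17.4411° N → +17.4411°
lon: 55.7133° W → -55.7133°

+17.4411°, -55.7133°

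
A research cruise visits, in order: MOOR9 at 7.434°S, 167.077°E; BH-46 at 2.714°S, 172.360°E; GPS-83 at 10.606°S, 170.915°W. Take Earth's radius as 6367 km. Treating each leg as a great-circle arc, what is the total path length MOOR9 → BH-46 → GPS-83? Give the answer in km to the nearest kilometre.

MOOR9→BH-46: c = 0.123357 rad, d = 785.41 km
BH-46→GPS-83: c = 0.320763 rad, d = 2042.30 km
Total = 785.41 + 2042.30 = 2827.71 km

2828 km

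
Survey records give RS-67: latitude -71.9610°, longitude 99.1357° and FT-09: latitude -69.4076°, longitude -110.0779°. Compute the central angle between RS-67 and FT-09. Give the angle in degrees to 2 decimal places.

Δφ = 2.5534°,  Δλ = 150.7864°
a = sin²(Δφ/2) + cos φ₁ cos φ₂ sin²(Δλ/2) = 0.102484
c = 2·arcsin(√a) = 0.651737 rad = 37.3418°

37.34°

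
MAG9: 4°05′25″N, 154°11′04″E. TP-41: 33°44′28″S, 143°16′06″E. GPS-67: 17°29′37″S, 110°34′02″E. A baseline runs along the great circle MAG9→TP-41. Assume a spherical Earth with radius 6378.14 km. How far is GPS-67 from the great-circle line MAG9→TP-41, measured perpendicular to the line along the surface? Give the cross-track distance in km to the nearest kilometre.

3716 km

MAG9: φ = +4.09028°, λ = +154.18444°
TP-41: φ = -33.74111°, λ = +143.26833°
GPS-67: φ = -17.49361°, λ = +110.56722°
δ₁₃ = central angle MAG9→GPS-67 = 0.840243 rad  (haversine)
θ₁₃ = bearing MAG9→GPS-67 = 242.051°,  θ₁₂ = bearing MAG9→TP-41 = 194.424°
dₓₜ = R·arcsin(sin δ₁₃ · sin(θ₁₃ − θ₁₂)) = 6378.14·arcsin(0.74481·sin(47.627°)) = 3716.243 km
|dₓₜ| = 3716.243 km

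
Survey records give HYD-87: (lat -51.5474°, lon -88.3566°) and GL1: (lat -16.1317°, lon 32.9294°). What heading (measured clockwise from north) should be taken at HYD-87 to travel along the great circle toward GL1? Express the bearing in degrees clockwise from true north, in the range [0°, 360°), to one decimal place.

124.5°

Δλ = 121.2860°
y = sin Δλ · cos φ₂ = 0.820937
x = cos φ₁ sin φ₂ − sin φ₁ cos φ₂ cos Δλ = -0.563454
θ = atan2(y, x) = 124.4640° → 124.4640° (mod 360°)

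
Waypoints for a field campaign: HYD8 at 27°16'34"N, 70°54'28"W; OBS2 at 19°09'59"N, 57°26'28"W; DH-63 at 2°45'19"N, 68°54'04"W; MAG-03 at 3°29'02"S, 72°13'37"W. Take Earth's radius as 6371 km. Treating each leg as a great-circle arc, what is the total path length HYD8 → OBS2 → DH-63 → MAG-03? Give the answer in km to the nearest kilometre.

HYD8: φ = +27.27611°, λ = -70.90778°
OBS2: φ = +19.16639°, λ = -57.44111°
DH-63: φ = +2.75528°, λ = -68.90111°
MAG-03: φ = -3.48389°, λ = -72.22694°
HYD8→OBS2: c = 0.257942 rad, d = 1643.35 km
OBS2→DH-63: c = 0.346845 rad, d = 2209.75 km
DH-63→MAG-03: c = 0.123385 rad, d = 786.09 km
Total = 1643.35 + 2209.75 + 786.09 = 4639.19 km

4639 km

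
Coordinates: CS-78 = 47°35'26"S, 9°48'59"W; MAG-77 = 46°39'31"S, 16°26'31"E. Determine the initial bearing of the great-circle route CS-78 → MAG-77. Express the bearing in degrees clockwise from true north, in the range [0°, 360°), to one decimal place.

CS-78: φ = -47.59056°, λ = -9.81639°
MAG-77: φ = -46.65861°, λ = +16.44194°
Δλ = 26.2583°
y = sin Δλ · cos φ₂ = 0.303652
x = cos φ₁ sin φ₂ − sin φ₁ cos φ₂ cos Δλ = -0.036028
θ = atan2(y, x) = 96.7665° → 96.7665° (mod 360°)

96.8°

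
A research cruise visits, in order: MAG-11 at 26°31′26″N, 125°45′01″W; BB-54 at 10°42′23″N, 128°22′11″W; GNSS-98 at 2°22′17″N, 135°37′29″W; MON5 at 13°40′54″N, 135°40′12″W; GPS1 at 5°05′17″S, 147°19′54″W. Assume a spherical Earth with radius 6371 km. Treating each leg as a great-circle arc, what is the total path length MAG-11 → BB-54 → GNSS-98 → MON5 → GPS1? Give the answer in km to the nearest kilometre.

MAG-11: φ = +26.52389°, λ = -125.75028°
BB-54: φ = +10.70639°, λ = -128.36972°
GNSS-98: φ = +2.37139°, λ = -135.62472°
MON5: φ = +13.68167°, λ = -135.67000°
GPS1: φ = -5.08806°, λ = -147.33167°
MAG-11→BB-54: c = 0.279418 rad, d = 1780.17 km
BB-54→GNSS-98: c = 0.192247 rad, d = 1224.80 km
GNSS-98→MON5: c = 0.197403 rad, d = 1257.66 km
MON5→GPS1: c = 0.384883 rad, d = 2452.09 km
Total = 1780.17 + 1224.80 + 1257.66 + 2452.09 = 6714.72 km

6715 km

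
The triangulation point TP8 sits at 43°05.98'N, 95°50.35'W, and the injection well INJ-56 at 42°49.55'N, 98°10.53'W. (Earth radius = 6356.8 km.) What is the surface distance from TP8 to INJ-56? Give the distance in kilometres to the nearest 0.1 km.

192.1 km

TP8: φ = +43.09967°, λ = -95.83917°
INJ-56: φ = +42.82583°, λ = -98.17550°
Δφ = -0.2738°,  Δλ = -2.3363°
a = sin²(Δφ/2) + cos φ₁ cos φ₂ sin²(Δλ/2) = 0.000228
c = 2·arcsin(√a) = 0.030220 rad = 1.7315°
d = R·c = 6356.8 × 0.030220 = 192.1 km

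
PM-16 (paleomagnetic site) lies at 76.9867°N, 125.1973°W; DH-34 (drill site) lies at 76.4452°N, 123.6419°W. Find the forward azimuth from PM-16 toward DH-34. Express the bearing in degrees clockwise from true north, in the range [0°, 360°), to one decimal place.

145.8°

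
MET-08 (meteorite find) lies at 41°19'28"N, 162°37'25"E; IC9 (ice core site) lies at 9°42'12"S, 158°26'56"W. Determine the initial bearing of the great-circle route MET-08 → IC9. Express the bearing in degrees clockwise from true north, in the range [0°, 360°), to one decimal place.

135.6°

MET-08: φ = +41.32444°, λ = +162.62361°
IC9: φ = -9.70333°, λ = -158.44889°
Δλ = 38.9275°
y = sin Δλ · cos φ₂ = 0.619347
x = cos φ₁ sin φ₂ − sin φ₁ cos φ₂ cos Δλ = -0.632919
θ = atan2(y, x) = 135.6209° → 135.6209° (mod 360°)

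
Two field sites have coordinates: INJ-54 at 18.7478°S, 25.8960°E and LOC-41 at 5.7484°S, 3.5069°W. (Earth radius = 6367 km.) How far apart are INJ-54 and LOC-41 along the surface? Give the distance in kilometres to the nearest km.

3496 km

Δφ = 12.9994°,  Δλ = -29.4029°
a = sin²(Δφ/2) + cos φ₁ cos φ₂ sin²(Δλ/2) = 0.073495
c = 2·arcsin(√a) = 0.549072 rad = 31.4595°
d = R·c = 6367 × 0.549072 = 3495.9 km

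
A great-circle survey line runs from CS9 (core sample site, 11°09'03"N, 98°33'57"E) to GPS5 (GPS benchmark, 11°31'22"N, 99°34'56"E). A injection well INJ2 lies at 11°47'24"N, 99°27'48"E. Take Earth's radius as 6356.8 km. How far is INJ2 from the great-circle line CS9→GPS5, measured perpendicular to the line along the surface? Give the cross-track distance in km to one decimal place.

32.3 km

CS9: φ = +11.15083°, λ = +98.56583°
GPS5: φ = +11.52278°, λ = +99.58222°
INJ2: φ = +11.79000°, λ = +99.46333°
δ₁₃ = central angle CS9→INJ2 = 0.018977 rad  (haversine)
θ₁₃ = bearing CS9→INJ2 = 53.906°,  θ₁₂ = bearing CS9→GPS5 = 69.434°
dₓₜ = R·arcsin(sin δ₁₃ · sin(θ₁₃ − θ₁₂)) = 6356.8·arcsin(0.01898·sin(-15.527°)) = -32.290 km
|dₓₜ| = 32.290 km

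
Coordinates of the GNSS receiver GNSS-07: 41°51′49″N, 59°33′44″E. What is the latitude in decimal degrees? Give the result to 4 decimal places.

41° + 51′/60 + 49″/3600 = 41 + 0.85000 + 0.01361 = 41.8636°

41.8636°N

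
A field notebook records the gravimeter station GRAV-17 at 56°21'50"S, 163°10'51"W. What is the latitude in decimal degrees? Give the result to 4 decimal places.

56° + 21′/60 + 50″/3600 = 56 + 0.35000 + 0.01389 = 56.3639°

56.3639°S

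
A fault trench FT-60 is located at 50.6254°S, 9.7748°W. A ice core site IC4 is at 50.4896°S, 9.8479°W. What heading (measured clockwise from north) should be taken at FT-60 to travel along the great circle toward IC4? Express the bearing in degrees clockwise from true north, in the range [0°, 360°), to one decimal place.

Δλ = -0.0731°
y = sin Δλ · cos φ₂ = -0.000812
x = cos φ₁ sin φ₂ − sin φ₁ cos φ₂ cos Δλ = 0.002370
θ = atan2(y, x) = -18.9078° → 341.0922° (mod 360°)

341.1°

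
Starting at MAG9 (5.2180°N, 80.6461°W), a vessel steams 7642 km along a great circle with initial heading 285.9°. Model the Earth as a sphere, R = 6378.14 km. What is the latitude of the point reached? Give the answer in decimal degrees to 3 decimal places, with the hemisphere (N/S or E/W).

δ = d/R = 7642/6378.14 = 1.198155 rad
φ₂ = arcsin(sin φ₁ cos δ + cos φ₁ sin δ cos θ)
   = arcsin(0.09095·0.36408 + 0.99586·0.93137·0.27396) = 16.69105°
λ₂ = λ₁ + atan2(sin θ sin δ cos φ₁, cos δ − sin φ₁ sin φ₂) = -149.89618°

16.691°N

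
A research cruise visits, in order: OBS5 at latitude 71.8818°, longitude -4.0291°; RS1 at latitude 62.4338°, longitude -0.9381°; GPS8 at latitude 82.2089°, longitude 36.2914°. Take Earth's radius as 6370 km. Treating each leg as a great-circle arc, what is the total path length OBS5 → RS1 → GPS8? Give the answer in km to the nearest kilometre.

OBS5→RS1: c = 0.166169 rad, d = 1058.50 km
RS1→GPS8: c = 0.381133 rad, d = 2427.82 km
Total = 1058.50 + 2427.82 = 3486.32 km

3486 km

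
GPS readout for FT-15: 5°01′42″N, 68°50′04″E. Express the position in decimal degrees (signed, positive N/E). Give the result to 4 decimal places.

lat: 5.0283° N → +5.0283°
lon: 68.8344° E → +68.8344°

+5.0283°, +68.8344°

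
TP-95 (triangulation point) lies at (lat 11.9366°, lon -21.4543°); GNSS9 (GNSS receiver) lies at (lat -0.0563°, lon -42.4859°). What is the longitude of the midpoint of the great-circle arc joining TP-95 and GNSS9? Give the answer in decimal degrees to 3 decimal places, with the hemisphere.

Bx = cos φ₂ cos Δλ = 0.933382,  By = cos φ₂ sin Δλ = -0.358883
φₘ = atan2(sin φ₁ + sin φ₂, √((cos φ₁ + Bx)² + By²)) = 6.04086°
λₘ = λ₁ + atan2(By, cos φ₁ + Bx) = -32.08634°

32.086°W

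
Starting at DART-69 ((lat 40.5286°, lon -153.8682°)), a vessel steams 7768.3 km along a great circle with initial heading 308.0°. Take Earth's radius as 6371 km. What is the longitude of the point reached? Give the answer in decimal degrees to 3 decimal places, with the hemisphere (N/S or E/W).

107.377°E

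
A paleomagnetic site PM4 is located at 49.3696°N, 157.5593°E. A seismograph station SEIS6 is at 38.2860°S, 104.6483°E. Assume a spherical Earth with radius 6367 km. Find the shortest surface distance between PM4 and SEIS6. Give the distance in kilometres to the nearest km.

Δφ = -87.6556°,  Δλ = -52.9110°
a = sin²(Δφ/2) + cos φ₁ cos φ₂ sin²(Δλ/2) = 0.580992
c = 2·arcsin(√a) = 1.733496 rad = 99.3220°
d = R·c = 6367 × 1.733496 = 11037.2 km

11037 km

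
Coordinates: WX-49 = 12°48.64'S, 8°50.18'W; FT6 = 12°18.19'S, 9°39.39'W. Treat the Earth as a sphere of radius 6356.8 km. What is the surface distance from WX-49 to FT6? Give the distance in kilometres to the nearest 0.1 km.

105.2 km

WX-49: φ = -12.81067°, λ = -8.83633°
FT6: φ = -12.30317°, λ = -9.65650°
Δφ = 0.5075°,  Δλ = -0.8202°
a = sin²(Δφ/2) + cos φ₁ cos φ₂ sin²(Δλ/2) = 0.000068
c = 2·arcsin(√a) = 0.016543 rad = 0.9479°
d = R·c = 6356.8 × 0.016543 = 105.2 km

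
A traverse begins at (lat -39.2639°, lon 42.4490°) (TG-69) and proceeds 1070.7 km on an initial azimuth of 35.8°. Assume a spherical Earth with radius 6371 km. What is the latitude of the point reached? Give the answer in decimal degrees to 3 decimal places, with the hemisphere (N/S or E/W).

31.261°S

δ = d/R = 1070.7/6371 = 0.168058 rad
φ₂ = arcsin(sin φ₁ cos δ + cos φ₁ sin δ cos θ)
   = arcsin(-0.63289·0.98591 + 0.77424·0.16727·0.81106) = -31.26112°
λ₂ = λ₁ + atan2(sin θ sin δ cos φ₁, cos δ − sin φ₁ sin φ₂) = 49.02170°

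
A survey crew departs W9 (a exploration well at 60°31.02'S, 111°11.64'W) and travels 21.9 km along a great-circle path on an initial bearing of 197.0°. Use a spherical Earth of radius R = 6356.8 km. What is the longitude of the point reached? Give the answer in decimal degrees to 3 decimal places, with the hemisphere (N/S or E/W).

W9: φ = -60.51700°, λ = -111.19400°
δ = d/R = 21.9/6356.8 = 0.003445 rad
φ₂ = arcsin(sin φ₁ cos δ + cos φ₁ sin δ cos θ)
   = arcsin(-0.87050·0.99999 + 0.49217·0.00345·-0.95630) = -60.70571°
λ₂ = λ₁ + atan2(sin θ sin δ cos φ₁, cos δ − sin φ₁ sin φ₂) = -111.31195°

111.312°W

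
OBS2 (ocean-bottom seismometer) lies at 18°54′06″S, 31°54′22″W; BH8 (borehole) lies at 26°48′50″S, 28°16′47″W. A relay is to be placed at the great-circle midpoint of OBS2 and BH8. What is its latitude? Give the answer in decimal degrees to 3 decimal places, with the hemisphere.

22.868°S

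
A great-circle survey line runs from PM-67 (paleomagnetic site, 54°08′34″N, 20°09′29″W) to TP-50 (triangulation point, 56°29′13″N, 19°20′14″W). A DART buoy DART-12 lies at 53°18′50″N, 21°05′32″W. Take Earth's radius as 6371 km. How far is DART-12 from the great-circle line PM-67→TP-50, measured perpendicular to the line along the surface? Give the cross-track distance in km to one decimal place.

PM-67: φ = +54.14278°, λ = -20.15806°
TP-50: φ = +56.48694°, λ = -19.33722°
DART-12: φ = +53.31389°, λ = -21.09222°
δ₁₃ = central angle PM-67→DART-12 = 0.017387 rad  (haversine)
θ₁₃ = bearing PM-67→DART-12 = 214.071°,  θ₁₂ = bearing PM-67→TP-50 = 10.933°
dₓₜ = R·arcsin(sin δ₁₃ · sin(θ₁₃ − θ₁₂)) = 6371·arcsin(0.01739·sin(203.138°)) = -43.527 km
|dₓₜ| = 43.527 km

43.5 km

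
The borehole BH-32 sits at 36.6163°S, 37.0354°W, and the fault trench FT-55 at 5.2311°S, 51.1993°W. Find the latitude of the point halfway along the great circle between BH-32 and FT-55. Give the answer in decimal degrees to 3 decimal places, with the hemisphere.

Bx = cos φ₂ cos Δλ = 0.965561,  By = cos φ₂ sin Δλ = -0.243677
φₘ = atan2(sin φ₁ + sin φ₂, √((cos φ₁ + Bx)² + By²)) = -21.06878°
λₘ = λ₁ + atan2(By, cos φ₁ + Bx) = -44.88192°

21.069°S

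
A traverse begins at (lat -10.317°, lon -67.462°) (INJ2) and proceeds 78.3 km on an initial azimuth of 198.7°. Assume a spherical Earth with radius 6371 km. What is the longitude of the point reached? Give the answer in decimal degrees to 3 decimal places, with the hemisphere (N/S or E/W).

67.692°W

δ = d/R = 78.3/6371 = 0.012290 rad
φ₂ = arcsin(sin φ₁ cos δ + cos φ₁ sin δ cos θ)
   = arcsin(-0.17909·0.99992 + 0.98383·0.01229·-0.94721) = -10.98391°
λ₂ = λ₁ + atan2(sin θ sin δ cos φ₁, cos δ − sin φ₁ sin φ₂) = -67.69197°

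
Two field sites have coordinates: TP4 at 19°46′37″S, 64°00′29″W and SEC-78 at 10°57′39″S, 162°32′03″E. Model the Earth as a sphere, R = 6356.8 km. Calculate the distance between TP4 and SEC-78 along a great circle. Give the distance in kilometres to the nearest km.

13849 km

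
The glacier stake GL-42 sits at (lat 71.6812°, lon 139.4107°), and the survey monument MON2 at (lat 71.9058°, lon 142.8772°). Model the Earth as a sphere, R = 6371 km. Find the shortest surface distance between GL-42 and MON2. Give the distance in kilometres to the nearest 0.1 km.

123.0 km

Δφ = 0.2246°,  Δλ = 3.4665°
a = sin²(Δφ/2) + cos φ₁ cos φ₂ sin²(Δλ/2) = 0.000093
c = 2·arcsin(√a) = 0.019303 rad = 1.1060°
d = R·c = 6371 × 0.019303 = 123.0 km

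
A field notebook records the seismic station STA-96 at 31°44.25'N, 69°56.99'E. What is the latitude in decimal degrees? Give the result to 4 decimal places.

31.7375°N

31° + 44.25′/60 = 31 + 0.73750 = 31.7375°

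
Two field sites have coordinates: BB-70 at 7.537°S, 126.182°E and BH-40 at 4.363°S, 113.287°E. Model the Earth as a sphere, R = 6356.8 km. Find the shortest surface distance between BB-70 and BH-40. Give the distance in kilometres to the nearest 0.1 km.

1465.7 km

Δφ = 3.1740°,  Δλ = -12.8950°
a = sin²(Δφ/2) + cos φ₁ cos φ₂ sin²(Δλ/2) = 0.013231
c = 2·arcsin(√a) = 0.230567 rad = 13.2105°
d = R·c = 6356.8 × 0.230567 = 1465.7 km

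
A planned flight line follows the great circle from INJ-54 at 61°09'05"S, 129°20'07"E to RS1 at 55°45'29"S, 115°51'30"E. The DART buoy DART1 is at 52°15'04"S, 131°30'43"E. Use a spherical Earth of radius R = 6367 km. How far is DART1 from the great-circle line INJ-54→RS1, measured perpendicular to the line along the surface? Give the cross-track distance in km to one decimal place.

INJ-54: φ = -61.15139°, λ = +129.33528°
RS1: φ = -55.75806°, λ = +115.85833°
DART1: φ = -52.25111°, λ = +131.51194°
δ₁₃ = central angle INJ-54→DART1 = 0.156711 rad  (haversine)
θ₁₃ = bearing INJ-54→DART1 = 8.568°,  θ₁₂ = bearing INJ-54→RS1 = 301.519°
dₓₜ = R·arcsin(sin δ₁₃ · sin(θ₁₃ − θ₁₂)) = 6367·arcsin(0.15607·sin(-292.951°)) = 918.215 km
|dₓₜ| = 918.215 km

918.2 km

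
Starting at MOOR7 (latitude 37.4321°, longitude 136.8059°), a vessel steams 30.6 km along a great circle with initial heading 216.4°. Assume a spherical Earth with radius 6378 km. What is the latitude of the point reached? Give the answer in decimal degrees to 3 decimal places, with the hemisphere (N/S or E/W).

37.211°N

δ = d/R = 30.6/6378 = 0.004798 rad
φ₂ = arcsin(sin φ₁ cos δ + cos φ₁ sin δ cos θ)
   = arcsin(0.60782·0.99999 + 0.79407·0.00480·-0.80489) = 37.21067°
λ₂ = λ₁ + atan2(sin θ sin δ cos φ₁, cos δ − sin φ₁ sin φ₂) = 136.60108°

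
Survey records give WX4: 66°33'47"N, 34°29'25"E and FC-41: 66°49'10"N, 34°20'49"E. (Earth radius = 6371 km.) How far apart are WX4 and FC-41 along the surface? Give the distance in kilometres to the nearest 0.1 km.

29.2 km

WX4: φ = +66.56306°, λ = +34.49028°
FC-41: φ = +66.81944°, λ = +34.34694°
Δφ = 0.2564°,  Δλ = -0.1433°
a = sin²(Δφ/2) + cos φ₁ cos φ₂ sin²(Δλ/2) = 0.000005
c = 2·arcsin(√a) = 0.004583 rad = 0.2626°
d = R·c = 6371 × 0.004583 = 29.2 km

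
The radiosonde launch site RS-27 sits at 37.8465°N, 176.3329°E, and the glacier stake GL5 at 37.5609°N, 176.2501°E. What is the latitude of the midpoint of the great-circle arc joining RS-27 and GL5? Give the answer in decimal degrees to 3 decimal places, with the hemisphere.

37.704°N

Bx = cos φ₂ cos Δλ = 0.792705,  By = cos φ₂ sin Δλ = -0.001146
φₘ = atan2(sin φ₁ + sin φ₂, √((cos φ₁ + Bx)² + By²)) = 37.70371°
λₘ = λ₁ + atan2(By, cos φ₁ + Bx) = 176.29142°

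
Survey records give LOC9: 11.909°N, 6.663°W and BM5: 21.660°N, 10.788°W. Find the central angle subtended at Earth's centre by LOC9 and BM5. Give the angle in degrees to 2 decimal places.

Δφ = 9.7510°,  Δλ = -4.1250°
a = sin²(Δφ/2) + cos φ₁ cos φ₂ sin²(Δλ/2) = 0.008401
c = 2·arcsin(√a) = 0.183575 rad = 10.5181°

10.52°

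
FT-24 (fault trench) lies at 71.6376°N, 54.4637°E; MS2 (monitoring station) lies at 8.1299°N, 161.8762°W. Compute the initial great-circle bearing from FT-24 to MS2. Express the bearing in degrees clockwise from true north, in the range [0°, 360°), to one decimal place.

Δλ = 143.6601°
y = sin Δλ · cos φ₂ = 0.586619
x = cos φ₁ sin φ₂ − sin φ₁ cos φ₂ cos Δλ = 0.801368
θ = atan2(y, x) = 36.2049° → 36.2049° (mod 360°)

36.2°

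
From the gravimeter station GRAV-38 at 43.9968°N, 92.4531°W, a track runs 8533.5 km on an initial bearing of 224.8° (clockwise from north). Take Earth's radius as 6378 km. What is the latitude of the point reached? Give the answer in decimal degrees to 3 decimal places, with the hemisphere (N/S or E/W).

19.658°S

δ = d/R = 8533.5/6378 = 1.337959 rad
φ₂ = arcsin(sin φ₁ cos δ + cos φ₁ sin δ cos θ)
   = arcsin(0.69462·0.23074 + 0.71938·0.97302·-0.70957) = -19.65769°
λ₂ = λ₁ + atan2(sin θ sin δ cos φ₁, cos δ − sin φ₁ sin φ₂) = -139.17639°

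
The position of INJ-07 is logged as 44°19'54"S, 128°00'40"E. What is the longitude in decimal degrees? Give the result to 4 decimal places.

128.0111°E

128° + 0′/60 + 40″/3600 = 128 + 0.00000 + 0.01111 = 128.0111°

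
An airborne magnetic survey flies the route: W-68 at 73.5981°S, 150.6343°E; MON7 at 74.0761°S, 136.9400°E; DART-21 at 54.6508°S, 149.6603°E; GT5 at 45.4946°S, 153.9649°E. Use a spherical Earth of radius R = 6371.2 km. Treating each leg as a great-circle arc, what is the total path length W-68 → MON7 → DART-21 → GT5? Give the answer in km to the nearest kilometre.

3723 km

W-68→MON7: c = 0.066902 rad, d = 426.25 km
MON7→DART-21: c = 0.350561 rad, d = 2233.50 km
DART-21→GT5: c = 0.166842 rad, d = 1062.98 km
Total = 426.25 + 2233.50 + 1062.98 = 3722.73 km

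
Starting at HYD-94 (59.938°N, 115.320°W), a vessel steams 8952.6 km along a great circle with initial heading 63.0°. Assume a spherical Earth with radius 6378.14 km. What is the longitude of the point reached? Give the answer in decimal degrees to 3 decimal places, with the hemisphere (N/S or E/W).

6.228°W

δ = d/R = 8952.6/6378.14 = 1.403638 rad
φ₂ = arcsin(sin φ₁ cos δ + cos φ₁ sin δ cos θ)
   = arcsin(0.86548·0.16638 + 0.50094·0.98606·0.45399) = 21.60777°
λ₂ = λ₁ + atan2(sin θ sin δ cos φ₁, cos δ − sin φ₁ sin φ₂) = -6.22814°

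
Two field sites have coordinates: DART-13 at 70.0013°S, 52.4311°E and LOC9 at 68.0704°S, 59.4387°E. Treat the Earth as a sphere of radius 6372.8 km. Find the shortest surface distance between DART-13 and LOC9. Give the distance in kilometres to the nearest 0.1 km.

Δφ = 1.9309°,  Δλ = 7.0076°
a = sin²(Δφ/2) + cos φ₁ cos φ₂ sin²(Δλ/2) = 0.000761
c = 2·arcsin(√a) = 0.055178 rad = 3.1615°
d = R·c = 6372.8 × 0.055178 = 351.6 km

351.6 km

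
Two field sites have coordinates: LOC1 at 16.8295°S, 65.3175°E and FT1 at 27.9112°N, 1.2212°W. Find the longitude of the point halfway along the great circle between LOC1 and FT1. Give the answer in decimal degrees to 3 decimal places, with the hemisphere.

33.549°E

Bx = cos φ₂ cos Δλ = 0.351817,  By = cos φ₂ sin Δλ = -0.810620
φₘ = atan2(sin φ₁ + sin φ₂, √((cos φ₁ + Bx)² + By²)) = 6.61591°
λₘ = λ₁ + atan2(By, cos φ₁ + Bx) = 33.54870°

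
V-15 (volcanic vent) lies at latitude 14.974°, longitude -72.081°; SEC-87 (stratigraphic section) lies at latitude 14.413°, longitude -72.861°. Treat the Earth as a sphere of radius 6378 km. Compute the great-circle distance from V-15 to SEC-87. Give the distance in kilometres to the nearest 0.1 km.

104.7 km

Δφ = -0.5610°,  Δλ = -0.7800°
a = sin²(Δφ/2) + cos φ₁ cos φ₂ sin²(Δλ/2) = 0.000067
c = 2·arcsin(√a) = 0.016410 rad = 0.9402°
d = R·c = 6378 × 0.016410 = 104.7 km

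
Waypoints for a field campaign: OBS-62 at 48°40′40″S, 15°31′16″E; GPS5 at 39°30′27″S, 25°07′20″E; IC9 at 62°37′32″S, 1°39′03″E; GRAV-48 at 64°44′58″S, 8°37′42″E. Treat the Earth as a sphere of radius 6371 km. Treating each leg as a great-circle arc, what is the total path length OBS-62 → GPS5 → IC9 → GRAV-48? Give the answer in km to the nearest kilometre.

4702 km

OBS-62: φ = -48.67778°, λ = +15.52111°
GPS5: φ = -39.50750°, λ = +25.12222°
IC9: φ = -62.62556°, λ = +1.65083°
GRAV-48: φ = -64.74944°, λ = +8.62833°
OBS-62→GPS5: c = 0.199916 rad, d = 1273.67 km
GPS5→IC9: c = 0.472694 rad, d = 3011.54 km
IC9→GRAV-48: c = 0.065427 rad, d = 416.84 km
Total = 1273.67 + 3011.54 + 416.84 = 4702.04 km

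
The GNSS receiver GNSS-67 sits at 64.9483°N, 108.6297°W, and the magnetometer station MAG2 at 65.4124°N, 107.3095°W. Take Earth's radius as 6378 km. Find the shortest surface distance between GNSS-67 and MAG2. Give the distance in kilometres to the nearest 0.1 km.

Δφ = 0.4641°,  Δλ = 1.3202°
a = sin²(Δφ/2) + cos φ₁ cos φ₂ sin²(Δλ/2) = 0.000040
c = 2·arcsin(√a) = 0.012615 rad = 0.7228°
d = R·c = 6378 × 0.012615 = 80.5 km

80.5 km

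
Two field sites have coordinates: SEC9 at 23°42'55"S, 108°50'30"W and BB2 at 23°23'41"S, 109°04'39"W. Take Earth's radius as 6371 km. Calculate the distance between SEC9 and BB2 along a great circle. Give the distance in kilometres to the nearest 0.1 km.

SEC9: φ = -23.71528°, λ = -108.84167°
BB2: φ = -23.39472°, λ = -109.07750°
Δφ = 0.3206°,  Δλ = -0.2358°
a = sin²(Δφ/2) + cos φ₁ cos φ₂ sin²(Δλ/2) = 0.000011
c = 2·arcsin(√a) = 0.006748 rad = 0.3866°
d = R·c = 6371 × 0.006748 = 43.0 km

43.0 km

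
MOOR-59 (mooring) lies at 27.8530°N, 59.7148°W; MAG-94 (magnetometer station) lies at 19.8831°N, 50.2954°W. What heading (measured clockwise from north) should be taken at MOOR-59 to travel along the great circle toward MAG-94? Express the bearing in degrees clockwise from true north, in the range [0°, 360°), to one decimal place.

Δλ = 9.4194°
y = sin Δλ · cos φ₂ = 0.153904
x = cos φ₁ sin φ₂ − sin φ₁ cos φ₂ cos Δλ = -0.132729
θ = atan2(y, x) = 130.7749° → 130.7749° (mod 360°)

130.8°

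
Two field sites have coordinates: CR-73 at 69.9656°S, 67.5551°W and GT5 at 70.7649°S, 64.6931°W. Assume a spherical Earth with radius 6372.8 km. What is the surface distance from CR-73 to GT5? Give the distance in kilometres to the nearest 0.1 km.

139.1 km

Δφ = -0.7993°,  Δλ = 2.8620°
a = sin²(Δφ/2) + cos φ₁ cos φ₂ sin²(Δλ/2) = 0.000119
c = 2·arcsin(√a) = 0.021822 rad = 1.2503°
d = R·c = 6372.8 × 0.021822 = 139.1 km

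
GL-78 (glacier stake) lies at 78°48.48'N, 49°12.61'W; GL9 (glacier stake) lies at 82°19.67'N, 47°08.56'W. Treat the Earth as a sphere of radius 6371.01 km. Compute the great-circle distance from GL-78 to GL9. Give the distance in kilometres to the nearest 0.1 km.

393.1 km

GL-78: φ = +78.80800°, λ = -49.21017°
GL9: φ = +82.32783°, λ = -47.14267°
Δφ = 3.5198°,  Δλ = 2.0675°
a = sin²(Δφ/2) + cos φ₁ cos φ₂ sin²(Δλ/2) = 0.000952
c = 2·arcsin(√a) = 0.061707 rad = 3.5355°
d = R·c = 6371.01 × 0.061707 = 393.1 km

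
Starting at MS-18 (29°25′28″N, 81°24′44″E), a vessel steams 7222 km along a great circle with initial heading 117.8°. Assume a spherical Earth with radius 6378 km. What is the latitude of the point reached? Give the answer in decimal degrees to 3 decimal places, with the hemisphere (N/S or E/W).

9.162°S

MS-18: φ = +29.42444°, λ = +81.41222°
δ = d/R = 7222/6378 = 1.132330 rad
φ₂ = arcsin(sin φ₁ cos δ + cos φ₁ sin δ cos θ)
   = arcsin(0.49128·0.42455 + 0.87100·0.90540·-0.46639) = -9.16196°
λ₂ = λ₁ + atan2(sin θ sin δ cos φ₁, cos δ − sin φ₁ sin φ₂) = 135.63073°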